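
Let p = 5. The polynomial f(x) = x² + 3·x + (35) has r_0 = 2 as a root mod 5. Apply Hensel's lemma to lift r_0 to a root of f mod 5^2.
r_1 = 17 (mod 25)

Hensel: r_{i+1} = r_i − f(r_i)·(f′(r_i))^{-1} mod 5^{i+2}, f′(x) = 2x + 3. Iterate:
  r_0 = 2 (mod 5)
  r_1 = 17 (mod 25)
Final: r = 17 satisfies f(r) ≡ 0 mod 5^2.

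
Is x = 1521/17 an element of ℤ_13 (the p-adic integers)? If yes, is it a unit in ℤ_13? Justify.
x ∈ ℤ_13 but not a unit; v_13(x) = 2 > 0

ℤ_13 = {x ∈ ℚ_13 : v_13(x) ≥ 0} and ℤ_13^× = {x ∈ ℤ_13 : v_13(x) = 0}. Here v_13(1521/17) = v_13(num) − v_13(den) = 2; compare against these criteria.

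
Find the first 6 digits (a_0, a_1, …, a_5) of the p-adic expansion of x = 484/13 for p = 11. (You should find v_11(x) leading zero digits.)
(a_0, …, a_5) = (0, 0, 2, 10, 5, 2)

v_11(484/13) = 2, so a_0 = ... = a_1 = 0. Factor out: x = 11^2 · u with u = 4/13 a unit in ℤ_11. Expand u iteratively via a_{v+i} = u_i mod 11, u_{i+1} = (u_i − a_{v+i})/11:
  u_0 = 4/13;  a_2 = 2;  u_1 = (u_0 − 2)/11 = -2/13
  u_1 = -2/13;  a_3 = 10;  u_2 = (u_1 − 10)/11 = -12/13
  u_2 = -12/13;  a_4 = 5;  u_3 = (u_2 − 5)/11 = -7/13
  u_3 = -7/13;  a_5 = 2;  u_4 = (u_3 − 2)/11 = -3/13
Digits: (0, 0, 2, 10, 5, 2).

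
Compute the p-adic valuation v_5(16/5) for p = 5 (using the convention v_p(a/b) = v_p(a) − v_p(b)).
v_5(16/5) = -1

Factor powers of 5 from the numerator and denominator of the reduced fraction: 16 = 5^0 · 16 and 5 = 5^1 · 1. Apply v_p(a/b) = v_p(a) − v_p(b): v_5(16/5) = 0 − 1 = -1.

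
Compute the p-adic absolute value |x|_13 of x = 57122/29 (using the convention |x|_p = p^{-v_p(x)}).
|57122/29|_13 = 1/28561

Step 1 — compute v_13(x) by factoring powers of 13 out of the numerator and denominator: v_13(57122/29) = 4. Step 2 — apply |x|_p = p^{-v_p(x)} = 13^{-4} = 1/28561.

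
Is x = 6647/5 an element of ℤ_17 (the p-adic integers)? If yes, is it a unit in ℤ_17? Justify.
x ∈ ℤ_17 but not a unit; v_17(x) = 2 > 0

ℤ_17 = {x ∈ ℚ_17 : v_17(x) ≥ 0} and ℤ_17^× = {x ∈ ℤ_17 : v_17(x) = 0}. Here v_17(6647/5) = v_17(num) − v_17(den) = 2; compare against these criteria.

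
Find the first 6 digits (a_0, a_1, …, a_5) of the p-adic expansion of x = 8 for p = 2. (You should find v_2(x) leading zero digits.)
(a_0, …, a_5) = (0, 0, 0, 1, 0, 0)

v_2(8) = 3, so a_0 = ... = a_2 = 0. Factor out: x = 2^3 · u with u = 1 a unit in ℤ_2. Expand u iteratively via a_{v+i} = u_i mod 2, u_{i+1} = (u_i − a_{v+i})/2:
  u_0 = 1;  a_3 = 1;  u_1 = (u_0 − 1)/2 = 0
  u_1 = 0;  a_4 = 0;  u_2 = (u_1 − 0)/2 = 0
  u_2 = 0;  a_5 = 0;  u_3 = (u_2 − 0)/2 = 0
Digits: (0, 0, 0, 1, 0, 0).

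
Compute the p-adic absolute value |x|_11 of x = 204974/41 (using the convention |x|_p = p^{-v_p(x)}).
|204974/41|_11 = 1/14641

Step 1 — compute v_11(x) by factoring powers of 11 out of the numerator and denominator: v_11(204974/41) = 4. Step 2 — apply |x|_p = p^{-v_p(x)} = 11^{-4} = 1/14641.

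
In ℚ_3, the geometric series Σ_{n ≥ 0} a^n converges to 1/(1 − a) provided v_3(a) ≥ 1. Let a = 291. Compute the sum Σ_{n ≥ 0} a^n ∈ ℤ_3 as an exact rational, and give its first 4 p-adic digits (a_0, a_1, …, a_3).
Σ a^n = 1/(1 − a) = -1/290;  first 4 digits = (1, 1, 0, 1)

v_3(a) = 1 ≥ 1, so the series converges in ℤ_3 to 1/(1 − a) = 1/(1 − 291) = -1/290. Expand this rational in ℤ_3: compute digits iteratively via d_i = x_i mod 3, x_{i+1} = (x_i − d_i)/3. The first 4 digits are (1, 1, 0, 1).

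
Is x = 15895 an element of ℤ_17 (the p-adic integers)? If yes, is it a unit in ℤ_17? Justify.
x ∈ ℤ_17 but not a unit; v_17(x) = 2 > 0

ℤ_17 = {x ∈ ℚ_17 : v_17(x) ≥ 0} and ℤ_17^× = {x ∈ ℤ_17 : v_17(x) = 0}. Here v_17(15895) = v_17(num) − v_17(den) = 2; compare against these criteria.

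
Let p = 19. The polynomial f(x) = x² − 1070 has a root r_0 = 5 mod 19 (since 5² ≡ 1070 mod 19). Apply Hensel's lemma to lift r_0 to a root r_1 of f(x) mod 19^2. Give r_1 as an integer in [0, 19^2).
r_1 = 290 (mod 361)

Hensel's recurrence: r_{i+1} = r_i − f(r_i)·(f′(r_i))^{-1} mod 19^{i+2}, with f′(x) = 2x. Iterate:
  r_0 = 5 (mod 19)
  r_1 = 290 (mod 361)
Final: r_1 = 290, and one checks f(r_1) ≡ 0 mod 19^2.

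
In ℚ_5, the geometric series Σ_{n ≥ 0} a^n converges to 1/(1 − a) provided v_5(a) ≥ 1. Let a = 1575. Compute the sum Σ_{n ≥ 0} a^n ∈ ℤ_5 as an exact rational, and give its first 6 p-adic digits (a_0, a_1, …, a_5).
Σ a^n = 1/(1 − a) = -1/1574;  first 6 digits = (1, 0, 3, 2, 1, 4)

v_5(a) = 2 ≥ 1, so the series converges in ℤ_5 to 1/(1 − a) = 1/(1 − 1575) = -1/1574. Expand this rational in ℤ_5: compute digits iteratively via d_i = x_i mod 5, x_{i+1} = (x_i − d_i)/5. The first 6 digits are (1, 0, 3, 2, 1, 4).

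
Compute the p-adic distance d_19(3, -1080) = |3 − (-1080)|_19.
d_19(3, -1080) = 1/361

Step 1 — x − y = 3 − (-1080) = 1083. Step 2 — v_19(1083) = 2 (factor: 1083 = (19^2 · 3); the sign does not affect v_p). Step 3 — |x − y|_19 = 19^{-2} = 1/361.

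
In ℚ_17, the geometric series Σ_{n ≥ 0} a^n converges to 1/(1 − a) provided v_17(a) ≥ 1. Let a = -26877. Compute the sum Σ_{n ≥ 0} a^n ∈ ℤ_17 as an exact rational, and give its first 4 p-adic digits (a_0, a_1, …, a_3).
Σ a^n = 1/(1 − a) = 1/26878;  first 4 digits = (1, 0, 9, 11)

v_17(a) = 2 ≥ 1, so the series converges in ℤ_17 to 1/(1 − a) = 1/(1 − (-26877)) = 1/26878. Expand this rational in ℤ_17: compute digits iteratively via d_i = x_i mod 17, x_{i+1} = (x_i − d_i)/17. The first 4 digits are (1, 0, 9, 11).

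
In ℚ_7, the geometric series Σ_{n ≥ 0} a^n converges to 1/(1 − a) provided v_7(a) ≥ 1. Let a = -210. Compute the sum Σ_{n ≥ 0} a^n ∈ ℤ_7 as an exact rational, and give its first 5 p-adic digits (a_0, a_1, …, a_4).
Σ a^n = 1/(1 − a) = 1/211;  first 5 digits = (1, 5, 6, 0, 6)

v_7(a) = 1 ≥ 1, so the series converges in ℤ_7 to 1/(1 − a) = 1/(1 − (-210)) = 1/211. Expand this rational in ℤ_7: compute digits iteratively via d_i = x_i mod 7, x_{i+1} = (x_i − d_i)/7. The first 5 digits are (1, 5, 6, 0, 6).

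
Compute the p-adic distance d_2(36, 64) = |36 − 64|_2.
d_2(36, 64) = 1/4

Step 1 — x − y = 36 − 64 = -28. Step 2 — v_2(-28) = 2 (factor: -28 = −(2^2 · 7); the sign does not affect v_p). Step 3 — |x − y|_2 = 2^{-2} = 1/4.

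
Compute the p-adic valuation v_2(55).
v_2(55) = 0

v_2(n) is the largest exponent k such that 2^k divides n. Factor out: 55 = 2^0 · 55. (Sign doesn't affect v_p.) So v_2(55) = 0.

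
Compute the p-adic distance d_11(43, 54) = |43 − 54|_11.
d_11(43, 54) = 1/11

Step 1 — x − y = 43 − 54 = -11. Step 2 — v_11(-11) = 1 (factor: -11 = −(11^1 · 1); the sign does not affect v_p). Step 3 — |x − y|_11 = 11^{-1} = 1/11.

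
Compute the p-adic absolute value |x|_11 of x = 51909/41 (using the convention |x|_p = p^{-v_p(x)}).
|51909/41|_11 = 1/1331

Step 1 — compute v_11(x) by factoring powers of 11 out of the numerator and denominator: v_11(51909/41) = 3. Step 2 — apply |x|_p = p^{-v_p(x)} = 11^{-3} = 1/1331.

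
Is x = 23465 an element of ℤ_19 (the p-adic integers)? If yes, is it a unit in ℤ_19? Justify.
x ∈ ℤ_19 but not a unit; v_19(x) = 2 > 0

ℤ_19 = {x ∈ ℚ_19 : v_19(x) ≥ 0} and ℤ_19^× = {x ∈ ℤ_19 : v_19(x) = 0}. Here v_19(23465) = v_19(num) − v_19(den) = 2; compare against these criteria.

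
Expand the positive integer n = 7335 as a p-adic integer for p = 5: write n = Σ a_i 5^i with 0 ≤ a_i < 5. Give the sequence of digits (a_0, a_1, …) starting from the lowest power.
(a_0, a_1, …) = (0, 2, 3, 3, 1, 2)

Repeated division by 5 gives the digits low-to-high: 7335 = 2·5^1 + 3·5^2 + 3·5^3 + 1·5^4 + 2·5^5. Digit sequence: (0, 2, 3, 3, 1, 2).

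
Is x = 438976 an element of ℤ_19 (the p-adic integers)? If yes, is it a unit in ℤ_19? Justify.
x ∈ ℤ_19 but not a unit; v_19(x) = 3 > 0

ℤ_19 = {x ∈ ℚ_19 : v_19(x) ≥ 0} and ℤ_19^× = {x ∈ ℤ_19 : v_19(x) = 0}. Here v_19(438976) = v_19(num) − v_19(den) = 3; compare against these criteria.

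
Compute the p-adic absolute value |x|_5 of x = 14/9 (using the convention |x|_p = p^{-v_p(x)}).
|14/9|_5 = 1

Step 1 — compute v_5(x) by factoring powers of 5 out of the numerator and denominator: v_5(14/9) = 0. Step 2 — apply |x|_p = p^{-v_p(x)} = 5^{0} = 1.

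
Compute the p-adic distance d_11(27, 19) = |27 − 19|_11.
d_11(27, 19) = 1

Step 1 — x − y = 27 − 19 = 8. Step 2 — v_11(8) = 0 (factor: 8 = (11^0 · 8); the sign does not affect v_p). Step 3 — |x − y|_11 = 11^{0} = 1.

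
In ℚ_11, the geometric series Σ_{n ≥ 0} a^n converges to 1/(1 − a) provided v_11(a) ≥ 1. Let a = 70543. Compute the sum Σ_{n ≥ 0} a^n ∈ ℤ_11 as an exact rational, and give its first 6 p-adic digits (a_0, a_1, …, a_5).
Σ a^n = 1/(1 − a) = -1/70542;  first 6 digits = (1, 0, 0, 9, 4, 0)

v_11(a) = 3 ≥ 1, so the series converges in ℤ_11 to 1/(1 − a) = 1/(1 − 70543) = -1/70542. Expand this rational in ℤ_11: compute digits iteratively via d_i = x_i mod 11, x_{i+1} = (x_i − d_i)/11. The first 6 digits are (1, 0, 0, 9, 4, 0).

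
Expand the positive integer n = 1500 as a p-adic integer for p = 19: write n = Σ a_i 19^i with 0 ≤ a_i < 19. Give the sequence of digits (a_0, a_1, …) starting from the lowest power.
(a_0, a_1, …) = (18, 2, 4)

Repeated division by 19 gives the digits low-to-high: 1500 = 18 + 2·19^1 + 4·19^2. Digit sequence: (18, 2, 4).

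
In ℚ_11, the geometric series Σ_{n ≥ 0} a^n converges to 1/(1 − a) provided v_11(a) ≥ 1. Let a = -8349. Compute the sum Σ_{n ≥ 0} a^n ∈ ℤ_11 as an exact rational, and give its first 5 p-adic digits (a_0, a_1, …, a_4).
Σ a^n = 1/(1 − a) = 1/8350;  first 5 digits = (1, 0, 8, 4, 8)

v_11(a) = 2 ≥ 1, so the series converges in ℤ_11 to 1/(1 − a) = 1/(1 − (-8349)) = 1/8350. Expand this rational in ℤ_11: compute digits iteratively via d_i = x_i mod 11, x_{i+1} = (x_i − d_i)/11. The first 5 digits are (1, 0, 8, 4, 8).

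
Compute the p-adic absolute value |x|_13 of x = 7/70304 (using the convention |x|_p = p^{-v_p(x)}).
|7/70304|_13 = 2197

Step 1 — compute v_13(x) by factoring powers of 13 out of the numerator and denominator: v_13(7/70304) = -3. Step 2 — apply |x|_p = p^{-v_p(x)} = 13^{3} = 2197.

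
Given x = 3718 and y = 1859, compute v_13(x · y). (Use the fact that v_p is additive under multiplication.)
v_13(6911762) = 4

v_p(x) = 2 (factor: 3718 = 13^2 · 22); v_p(y) = 2 (factor: 1859 = 13^2 · 11). Additivity: v_p(xy) = v_p(x) + v_p(y) = 2 + 2 = 4. (Direct check: xy = 6911762 = 13^4 · (242).)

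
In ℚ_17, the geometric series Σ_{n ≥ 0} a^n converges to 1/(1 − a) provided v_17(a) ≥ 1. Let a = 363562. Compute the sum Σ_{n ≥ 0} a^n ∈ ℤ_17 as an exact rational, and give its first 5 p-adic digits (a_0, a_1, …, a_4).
Σ a^n = 1/(1 − a) = -1/363561;  first 5 digits = (1, 0, 0, 6, 4)

v_17(a) = 3 ≥ 1, so the series converges in ℤ_17 to 1/(1 − a) = 1/(1 − 363562) = -1/363561. Expand this rational in ℤ_17: compute digits iteratively via d_i = x_i mod 17, x_{i+1} = (x_i − d_i)/17. The first 5 digits are (1, 0, 0, 6, 4).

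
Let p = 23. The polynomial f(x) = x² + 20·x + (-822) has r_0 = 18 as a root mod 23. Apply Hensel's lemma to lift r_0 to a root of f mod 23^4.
r_3 = 196714 (mod 279841)

Hensel: r_{i+1} = r_i − f(r_i)·(f′(r_i))^{-1} mod 23^{i+2}, f′(x) = 2x + 20. Iterate:
  r_0 = 18 (mod 23)
  r_1 = 455 (mod 529)
  r_2 = 2042 (mod 12167)
  r_3 = 196714 (mod 279841)
Final: r = 196714 satisfies f(r) ≡ 0 mod 23^4.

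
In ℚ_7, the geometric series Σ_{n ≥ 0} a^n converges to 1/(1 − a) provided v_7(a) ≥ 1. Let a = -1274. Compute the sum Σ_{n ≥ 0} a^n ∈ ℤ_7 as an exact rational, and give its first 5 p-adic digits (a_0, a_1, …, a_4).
Σ a^n = 1/(1 − a) = 1/1275;  first 5 digits = (1, 0, 2, 3, 3)

v_7(a) = 2 ≥ 1, so the series converges in ℤ_7 to 1/(1 − a) = 1/(1 − (-1274)) = 1/1275. Expand this rational in ℤ_7: compute digits iteratively via d_i = x_i mod 7, x_{i+1} = (x_i − d_i)/7. The first 5 digits are (1, 0, 2, 3, 3).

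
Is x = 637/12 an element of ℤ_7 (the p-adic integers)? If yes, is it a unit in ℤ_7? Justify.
x ∈ ℤ_7 but not a unit; v_7(x) = 2 > 0

ℤ_7 = {x ∈ ℚ_7 : v_7(x) ≥ 0} and ℤ_7^× = {x ∈ ℤ_7 : v_7(x) = 0}. Here v_7(637/12) = v_7(num) − v_7(den) = 2; compare against these criteria.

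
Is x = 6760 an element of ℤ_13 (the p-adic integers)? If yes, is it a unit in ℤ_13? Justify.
x ∈ ℤ_13 but not a unit; v_13(x) = 2 > 0

ℤ_13 = {x ∈ ℚ_13 : v_13(x) ≥ 0} and ℤ_13^× = {x ∈ ℤ_13 : v_13(x) = 0}. Here v_13(6760) = v_13(num) − v_13(den) = 2; compare against these criteria.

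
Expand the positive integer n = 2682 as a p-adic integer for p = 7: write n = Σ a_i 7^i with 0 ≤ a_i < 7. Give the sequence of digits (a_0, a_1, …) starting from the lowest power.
(a_0, a_1, …) = (1, 5, 5, 0, 1)

Repeated division by 7 gives the digits low-to-high: 2682 = 1 + 5·7^1 + 5·7^2 + 1·7^4. Digit sequence: (1, 5, 5, 0, 1).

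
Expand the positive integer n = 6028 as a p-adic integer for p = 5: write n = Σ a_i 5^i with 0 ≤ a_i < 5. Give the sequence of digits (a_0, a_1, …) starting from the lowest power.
(a_0, a_1, …) = (3, 0, 1, 3, 4, 1)

Repeated division by 5 gives the digits low-to-high: 6028 = 3 + 1·5^2 + 3·5^3 + 4·5^4 + 1·5^5. Digit sequence: (3, 0, 1, 3, 4, 1).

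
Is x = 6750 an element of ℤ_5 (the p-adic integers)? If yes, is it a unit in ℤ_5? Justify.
x ∈ ℤ_5 but not a unit; v_5(x) = 3 > 0

ℤ_5 = {x ∈ ℚ_5 : v_5(x) ≥ 0} and ℤ_5^× = {x ∈ ℤ_5 : v_5(x) = 0}. Here v_5(6750) = v_5(num) − v_5(den) = 3; compare against these criteria.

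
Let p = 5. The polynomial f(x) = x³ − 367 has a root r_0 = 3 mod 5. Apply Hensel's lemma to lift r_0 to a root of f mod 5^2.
r_1 = 23 (mod 25)

Hensel: r_{i+1} = r_i − f(r_i)/f′(r_i) mod 5^{i+2}, where f′(x) = 3x². Iterate:
  r_0 = 3 (mod 5)
  r_1 = 23 (mod 25)
Final: r = 23 with f(r) ≡ 0 mod 5^2.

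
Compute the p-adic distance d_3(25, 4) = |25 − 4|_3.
d_3(25, 4) = 1/3

Step 1 — x − y = 25 − 4 = 21. Step 2 — v_3(21) = 1 (factor: 21 = (3^1 · 7); the sign does not affect v_p). Step 3 — |x − y|_3 = 3^{-1} = 1/3.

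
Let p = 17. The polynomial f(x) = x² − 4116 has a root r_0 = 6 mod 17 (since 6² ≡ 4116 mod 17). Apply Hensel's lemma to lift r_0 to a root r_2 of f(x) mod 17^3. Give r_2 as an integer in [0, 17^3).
r_2 = 3814 (mod 4913)

Hensel's recurrence: r_{i+1} = r_i − f(r_i)·(f′(r_i))^{-1} mod 17^{i+2}, with f′(x) = 2x. Iterate:
  r_0 = 6 (mod 17)
  r_1 = 57 (mod 289)
  r_2 = 3814 (mod 4913)
Final: r_2 = 3814, and one checks f(r_2) ≡ 0 mod 17^3.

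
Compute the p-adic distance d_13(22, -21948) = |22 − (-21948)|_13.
d_13(22, -21948) = 1/2197

Step 1 — x − y = 22 − (-21948) = 21970. Step 2 — v_13(21970) = 3 (factor: 21970 = (13^3 · 10); the sign does not affect v_p). Step 3 — |x − y|_13 = 13^{-3} = 1/2197.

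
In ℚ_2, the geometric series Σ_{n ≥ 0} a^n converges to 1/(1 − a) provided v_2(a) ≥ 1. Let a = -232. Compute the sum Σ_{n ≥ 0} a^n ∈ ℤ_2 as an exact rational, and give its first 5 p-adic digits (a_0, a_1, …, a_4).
Σ a^n = 1/(1 − a) = 1/233;  first 5 digits = (1, 0, 0, 1, 1)

v_2(a) = 3 ≥ 1, so the series converges in ℤ_2 to 1/(1 − a) = 1/(1 − (-232)) = 1/233. Expand this rational in ℤ_2: compute digits iteratively via d_i = x_i mod 2, x_{i+1} = (x_i − d_i)/2. The first 5 digits are (1, 0, 0, 1, 1).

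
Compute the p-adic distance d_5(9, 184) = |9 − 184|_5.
d_5(9, 184) = 1/25

Step 1 — x − y = 9 − 184 = -175. Step 2 — v_5(-175) = 2 (factor: -175 = −(5^2 · 7); the sign does not affect v_p). Step 3 — |x − y|_5 = 5^{-2} = 1/25.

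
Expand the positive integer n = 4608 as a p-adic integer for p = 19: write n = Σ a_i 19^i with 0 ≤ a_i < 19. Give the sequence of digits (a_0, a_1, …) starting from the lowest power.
(a_0, a_1, …) = (10, 14, 12)

Repeated division by 19 gives the digits low-to-high: 4608 = 10 + 14·19^1 + 12·19^2. Digit sequence: (10, 14, 12).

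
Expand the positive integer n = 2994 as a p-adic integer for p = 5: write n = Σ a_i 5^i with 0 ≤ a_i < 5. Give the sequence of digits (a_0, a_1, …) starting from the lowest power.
(a_0, a_1, …) = (4, 3, 4, 3, 4)

Repeated division by 5 gives the digits low-to-high: 2994 = 4 + 3·5^1 + 4·5^2 + 3·5^3 + 4·5^4. Digit sequence: (4, 3, 4, 3, 4).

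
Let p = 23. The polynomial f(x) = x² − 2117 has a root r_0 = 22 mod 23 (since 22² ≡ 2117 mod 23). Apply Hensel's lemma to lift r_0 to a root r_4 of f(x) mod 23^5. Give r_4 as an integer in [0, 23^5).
r_4 = 558623 (mod 6436343)

Hensel's recurrence: r_{i+1} = r_i − f(r_i)·(f′(r_i))^{-1} mod 23^{i+2}, with f′(x) = 2x. Iterate:
  r_0 = 22 (mod 23)
  r_1 = 528 (mod 529)
  r_2 = 11108 (mod 12167)
  r_3 = 278782 (mod 279841)
  r_4 = 558623 (mod 6436343)
Final: r_4 = 558623, and one checks f(r_4) ≡ 0 mod 23^5.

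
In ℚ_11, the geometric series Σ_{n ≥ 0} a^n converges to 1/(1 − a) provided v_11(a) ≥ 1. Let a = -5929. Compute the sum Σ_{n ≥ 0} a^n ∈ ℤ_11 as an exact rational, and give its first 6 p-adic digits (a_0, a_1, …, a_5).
Σ a^n = 1/(1 − a) = 1/5930;  first 6 digits = (1, 0, 6, 6, 2, 9)

v_11(a) = 2 ≥ 1, so the series converges in ℤ_11 to 1/(1 − a) = 1/(1 − (-5929)) = 1/5930. Expand this rational in ℤ_11: compute digits iteratively via d_i = x_i mod 11, x_{i+1} = (x_i − d_i)/11. The first 6 digits are (1, 0, 6, 6, 2, 9).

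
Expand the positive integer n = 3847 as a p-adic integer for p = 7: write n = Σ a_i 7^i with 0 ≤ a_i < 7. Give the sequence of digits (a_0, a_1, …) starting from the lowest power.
(a_0, a_1, …) = (4, 3, 1, 4, 1)

Repeated division by 7 gives the digits low-to-high: 3847 = 4 + 3·7^1 + 1·7^2 + 4·7^3 + 1·7^4. Digit sequence: (4, 3, 1, 4, 1).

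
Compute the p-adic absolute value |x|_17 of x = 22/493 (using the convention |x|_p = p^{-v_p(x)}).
|22/493|_17 = 17

Step 1 — compute v_17(x) by factoring powers of 17 out of the numerator and denominator: v_17(22/493) = -1. Step 2 — apply |x|_p = p^{-v_p(x)} = 17^{1} = 17.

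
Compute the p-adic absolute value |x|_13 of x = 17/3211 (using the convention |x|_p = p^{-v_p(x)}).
|17/3211|_13 = 169

Step 1 — compute v_13(x) by factoring powers of 13 out of the numerator and denominator: v_13(17/3211) = -2. Step 2 — apply |x|_p = p^{-v_p(x)} = 13^{2} = 169.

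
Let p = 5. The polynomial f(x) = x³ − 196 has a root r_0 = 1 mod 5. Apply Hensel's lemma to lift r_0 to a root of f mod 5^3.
r_2 = 91 (mod 125)

Hensel: r_{i+1} = r_i − f(r_i)/f′(r_i) mod 5^{i+2}, where f′(x) = 3x². Iterate:
  r_0 = 1 (mod 5)
  r_1 = 16 (mod 25)
  r_2 = 91 (mod 125)
Final: r = 91 with f(r) ≡ 0 mod 5^3.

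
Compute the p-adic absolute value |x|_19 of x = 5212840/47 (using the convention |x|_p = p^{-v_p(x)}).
|5212840/47|_19 = 1/130321

Step 1 — compute v_19(x) by factoring powers of 19 out of the numerator and denominator: v_19(5212840/47) = 4. Step 2 — apply |x|_p = p^{-v_p(x)} = 19^{-4} = 1/130321.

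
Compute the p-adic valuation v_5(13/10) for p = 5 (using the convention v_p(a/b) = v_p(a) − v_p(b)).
v_5(13/10) = -1

Factor powers of 5 from the numerator and denominator of the reduced fraction: 13 = 5^0 · 13 and 10 = 5^1 · 2. Apply v_p(a/b) = v_p(a) − v_p(b): v_5(13/10) = 0 − 1 = -1.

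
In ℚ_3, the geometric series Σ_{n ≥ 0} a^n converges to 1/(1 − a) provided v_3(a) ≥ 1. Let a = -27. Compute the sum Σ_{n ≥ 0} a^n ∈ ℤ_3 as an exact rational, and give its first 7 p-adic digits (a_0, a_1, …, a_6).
Σ a^n = 1/(1 − a) = 1/28;  first 7 digits = (1, 0, 0, 2, 2, 2, 0)

v_3(a) = 3 ≥ 1, so the series converges in ℤ_3 to 1/(1 − a) = 1/(1 − (-27)) = 1/28. Expand this rational in ℤ_3: compute digits iteratively via d_i = x_i mod 3, x_{i+1} = (x_i − d_i)/3. The first 7 digits are (1, 0, 0, 2, 2, 2, 0).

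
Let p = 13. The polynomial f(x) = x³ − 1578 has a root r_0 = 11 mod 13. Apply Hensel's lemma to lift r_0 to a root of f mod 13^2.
r_1 = 102 (mod 169)

Hensel: r_{i+1} = r_i − f(r_i)/f′(r_i) mod 13^{i+2}, where f′(x) = 3x². Iterate:
  r_0 = 11 (mod 13)
  r_1 = 102 (mod 169)
Final: r = 102 with f(r) ≡ 0 mod 13^2.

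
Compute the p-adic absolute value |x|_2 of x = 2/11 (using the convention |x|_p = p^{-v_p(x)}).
|2/11|_2 = 1/2

Step 1 — compute v_2(x) by factoring powers of 2 out of the numerator and denominator: v_2(2/11) = 1. Step 2 — apply |x|_p = p^{-v_p(x)} = 2^{-1} = 1/2.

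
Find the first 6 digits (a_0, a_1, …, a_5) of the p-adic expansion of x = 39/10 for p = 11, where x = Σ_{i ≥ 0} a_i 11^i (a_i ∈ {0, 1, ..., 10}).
(a_0, …, a_5) = (5, 1, 1, 1, 1, 1)

v_11(39/10) = 0 (numerator and denominator both coprime to 11), so x ∈ ℤ_11^×. Compute digits iteratively via a_i = x_i mod 11, x_{i+1} = (x_i − a_i)/11, with x_0 = x:
  x_0 = 39/10;  a_0 = 5;  x_1 = (x_0 − 5)/11 = -1/10
  x_1 = -1/10;  a_1 = 1;  x_2 = (x_1 − 1)/11 = -1/10
  x_2 = -1/10;  a_2 = 1;  x_3 = (x_2 − 1)/11 = -1/10
  x_3 = -1/10;  a_3 = 1;  x_4 = (x_3 − 1)/11 = -1/10
  x_4 = -1/10;  a_4 = 1;  x_5 = (x_4 − 1)/11 = -1/10
  x_5 = -1/10;  a_5 = 1;  x_6 = (x_5 − 1)/11 = -1/10
Digits: (5, 1, 1, 1, 1, 1).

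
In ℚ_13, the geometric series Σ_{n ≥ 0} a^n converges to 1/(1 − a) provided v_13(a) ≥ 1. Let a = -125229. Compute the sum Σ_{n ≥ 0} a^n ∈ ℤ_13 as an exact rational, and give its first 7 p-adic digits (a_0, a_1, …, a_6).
Σ a^n = 1/(1 − a) = 1/125230;  first 7 digits = (1, 0, 0, 8, 8, 12, 11)

v_13(a) = 3 ≥ 1, so the series converges in ℤ_13 to 1/(1 − a) = 1/(1 − (-125229)) = 1/125230. Expand this rational in ℤ_13: compute digits iteratively via d_i = x_i mod 13, x_{i+1} = (x_i − d_i)/13. The first 7 digits are (1, 0, 0, 8, 8, 12, 11).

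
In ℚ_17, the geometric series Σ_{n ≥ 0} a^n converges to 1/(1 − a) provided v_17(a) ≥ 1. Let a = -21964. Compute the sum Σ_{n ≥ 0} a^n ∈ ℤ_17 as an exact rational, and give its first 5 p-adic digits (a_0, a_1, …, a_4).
Σ a^n = 1/(1 − a) = 1/21965;  first 5 digits = (1, 0, 9, 12, 12)

v_17(a) = 2 ≥ 1, so the series converges in ℤ_17 to 1/(1 − a) = 1/(1 − (-21964)) = 1/21965. Expand this rational in ℤ_17: compute digits iteratively via d_i = x_i mod 17, x_{i+1} = (x_i − d_i)/17. The first 5 digits are (1, 0, 9, 12, 12).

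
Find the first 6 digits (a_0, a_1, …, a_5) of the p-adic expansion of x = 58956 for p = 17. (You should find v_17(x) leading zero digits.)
(a_0, …, a_5) = (0, 0, 0, 12, 0, 0)

v_17(58956) = 3, so a_0 = ... = a_2 = 0. Factor out: x = 17^3 · u with u = 12 a unit in ℤ_17. Expand u iteratively via a_{v+i} = u_i mod 17, u_{i+1} = (u_i − a_{v+i})/17:
  u_0 = 12;  a_3 = 12;  u_1 = (u_0 − 12)/17 = 0
  u_1 = 0;  a_4 = 0;  u_2 = (u_1 − 0)/17 = 0
  u_2 = 0;  a_5 = 0;  u_3 = (u_2 − 0)/17 = 0
Digits: (0, 0, 0, 12, 0, 0).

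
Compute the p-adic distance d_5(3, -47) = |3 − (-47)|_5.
d_5(3, -47) = 1/25

Step 1 — x − y = 3 − (-47) = 50. Step 2 — v_5(50) = 2 (factor: 50 = (5^2 · 2); the sign does not affect v_p). Step 3 — |x − y|_5 = 5^{-2} = 1/25.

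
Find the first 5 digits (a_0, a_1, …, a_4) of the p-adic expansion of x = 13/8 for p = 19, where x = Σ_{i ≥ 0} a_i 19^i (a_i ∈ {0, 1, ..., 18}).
(a_0, …, a_4) = (4, 7, 2, 7, 2)

v_19(13/8) = 0 (numerator and denominator both coprime to 19), so x ∈ ℤ_19^×. Compute digits iteratively via a_i = x_i mod 19, x_{i+1} = (x_i − a_i)/19, with x_0 = x:
  x_0 = 13/8;  a_0 = 4;  x_1 = (x_0 − 4)/19 = -1/8
  x_1 = -1/8;  a_1 = 7;  x_2 = (x_1 − 7)/19 = -3/8
  x_2 = -3/8;  a_2 = 2;  x_3 = (x_2 − 2)/19 = -1/8
  x_3 = -1/8;  a_3 = 7;  x_4 = (x_3 − 7)/19 = -3/8
  x_4 = -3/8;  a_4 = 2;  x_5 = (x_4 − 2)/19 = -1/8
Digits: (4, 7, 2, 7, 2).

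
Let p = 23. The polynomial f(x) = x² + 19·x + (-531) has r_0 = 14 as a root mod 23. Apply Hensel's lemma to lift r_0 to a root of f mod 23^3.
r_2 = 4315 (mod 12167)

Hensel: r_{i+1} = r_i − f(r_i)·(f′(r_i))^{-1} mod 23^{i+2}, f′(x) = 2x + 19. Iterate:
  r_0 = 14 (mod 23)
  r_1 = 83 (mod 529)
  r_2 = 4315 (mod 12167)
Final: r = 4315 satisfies f(r) ≡ 0 mod 23^3.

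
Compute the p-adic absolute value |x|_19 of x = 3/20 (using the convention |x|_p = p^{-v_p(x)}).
|3/20|_19 = 1

Step 1 — compute v_19(x) by factoring powers of 19 out of the numerator and denominator: v_19(3/20) = 0. Step 2 — apply |x|_p = p^{-v_p(x)} = 19^{0} = 1.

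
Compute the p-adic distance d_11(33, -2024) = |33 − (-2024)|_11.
d_11(33, -2024) = 1/121

Step 1 — x − y = 33 − (-2024) = 2057. Step 2 — v_11(2057) = 2 (factor: 2057 = (11^2 · 17); the sign does not affect v_p). Step 3 — |x − y|_11 = 11^{-2} = 1/121.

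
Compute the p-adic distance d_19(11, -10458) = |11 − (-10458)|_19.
d_19(11, -10458) = 1/361

Step 1 — x − y = 11 − (-10458) = 10469. Step 2 — v_19(10469) = 2 (factor: 10469 = (19^2 · 29); the sign does not affect v_p). Step 3 — |x − y|_19 = 19^{-2} = 1/361.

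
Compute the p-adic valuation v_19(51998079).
v_19(51998079) = 5

v_19(n) is the largest exponent k such that 19^k divides n. Factor out: 51998079 = 19^5 · 21. (Sign doesn't affect v_p.) So v_19(51998079) = 5.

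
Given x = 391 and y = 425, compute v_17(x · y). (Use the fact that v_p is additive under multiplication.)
v_17(166175) = 2

v_p(x) = 1 (factor: 391 = 17^1 · 23); v_p(y) = 1 (factor: 425 = 17^1 · 25). Additivity: v_p(xy) = v_p(x) + v_p(y) = 1 + 1 = 2. (Direct check: xy = 166175 = 17^2 · (575).)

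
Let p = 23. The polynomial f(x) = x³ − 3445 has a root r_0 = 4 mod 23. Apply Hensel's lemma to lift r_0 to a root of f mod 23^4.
r_3 = 99295 (mod 279841)

Hensel: r_{i+1} = r_i − f(r_i)/f′(r_i) mod 23^{i+2}, where f′(x) = 3x². Iterate:
  r_0 = 4 (mod 23)
  r_1 = 372 (mod 529)
  r_2 = 1959 (mod 12167)
  r_3 = 99295 (mod 279841)
Final: r = 99295 with f(r) ≡ 0 mod 23^4.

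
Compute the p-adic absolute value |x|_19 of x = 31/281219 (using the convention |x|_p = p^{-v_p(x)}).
|31/281219|_19 = 6859

Step 1 — compute v_19(x) by factoring powers of 19 out of the numerator and denominator: v_19(31/281219) = -3. Step 2 — apply |x|_p = p^{-v_p(x)} = 19^{3} = 6859.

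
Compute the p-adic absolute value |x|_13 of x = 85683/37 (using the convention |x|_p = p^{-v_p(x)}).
|85683/37|_13 = 1/28561

Step 1 — compute v_13(x) by factoring powers of 13 out of the numerator and denominator: v_13(85683/37) = 4. Step 2 — apply |x|_p = p^{-v_p(x)} = 13^{-4} = 1/28561.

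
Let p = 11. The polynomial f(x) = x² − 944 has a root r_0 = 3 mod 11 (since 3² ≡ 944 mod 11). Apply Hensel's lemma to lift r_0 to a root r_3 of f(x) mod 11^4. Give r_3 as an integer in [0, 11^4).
r_3 = 542 (mod 14641)

Hensel's recurrence: r_{i+1} = r_i − f(r_i)·(f′(r_i))^{-1} mod 11^{i+2}, with f′(x) = 2x. Iterate:
  r_0 = 3 (mod 11)
  r_1 = 58 (mod 121)
  r_2 = 542 (mod 1331)
  r_3 = 542 (mod 14641)
Final: r_3 = 542, and one checks f(r_3) ≡ 0 mod 11^4.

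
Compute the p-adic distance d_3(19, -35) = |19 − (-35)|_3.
d_3(19, -35) = 1/27

Step 1 — x − y = 19 − (-35) = 54. Step 2 — v_3(54) = 3 (factor: 54 = (3^3 · 2); the sign does not affect v_p). Step 3 — |x − y|_3 = 3^{-3} = 1/27.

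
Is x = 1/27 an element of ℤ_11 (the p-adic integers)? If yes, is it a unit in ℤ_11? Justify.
x ∈ ℤ_11^× (unit); v_11(x) = 0

ℤ_11 = {x ∈ ℚ_11 : v_11(x) ≥ 0} and ℤ_11^× = {x ∈ ℤ_11 : v_11(x) = 0}. Here v_11(1/27) = v_11(num) − v_11(den) = 0; compare against these criteria.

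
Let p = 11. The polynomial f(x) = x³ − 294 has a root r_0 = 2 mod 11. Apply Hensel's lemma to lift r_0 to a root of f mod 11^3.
r_2 = 167 (mod 1331)

Hensel: r_{i+1} = r_i − f(r_i)/f′(r_i) mod 11^{i+2}, where f′(x) = 3x². Iterate:
  r_0 = 2 (mod 11)
  r_1 = 46 (mod 121)
  r_2 = 167 (mod 1331)
Final: r = 167 with f(r) ≡ 0 mod 11^3.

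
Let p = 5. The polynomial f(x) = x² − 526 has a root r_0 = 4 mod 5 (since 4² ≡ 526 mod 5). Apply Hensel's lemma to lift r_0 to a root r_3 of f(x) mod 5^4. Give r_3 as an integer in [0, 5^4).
r_3 = 49 (mod 625)

Hensel's recurrence: r_{i+1} = r_i − f(r_i)·(f′(r_i))^{-1} mod 5^{i+2}, with f′(x) = 2x. Iterate:
  r_0 = 4 (mod 5)
  r_1 = 24 (mod 25)
  r_2 = 49 (mod 125)
  r_3 = 49 (mod 625)
Final: r_3 = 49, and one checks f(r_3) ≡ 0 mod 5^4.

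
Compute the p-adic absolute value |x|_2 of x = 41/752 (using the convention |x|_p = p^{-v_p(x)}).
|41/752|_2 = 16

Step 1 — compute v_2(x) by factoring powers of 2 out of the numerator and denominator: v_2(41/752) = -4. Step 2 — apply |x|_p = p^{-v_p(x)} = 2^{4} = 16.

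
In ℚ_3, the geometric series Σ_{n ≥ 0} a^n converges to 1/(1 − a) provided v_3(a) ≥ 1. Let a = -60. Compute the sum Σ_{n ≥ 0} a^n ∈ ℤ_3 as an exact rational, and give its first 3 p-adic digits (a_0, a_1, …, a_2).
Σ a^n = 1/(1 − a) = 1/61;  first 3 digits = (1, 1, 0)

v_3(a) = 1 ≥ 1, so the series converges in ℤ_3 to 1/(1 − a) = 1/(1 − (-60)) = 1/61. Expand this rational in ℤ_3: compute digits iteratively via d_i = x_i mod 3, x_{i+1} = (x_i − d_i)/3. The first 3 digits are (1, 1, 0).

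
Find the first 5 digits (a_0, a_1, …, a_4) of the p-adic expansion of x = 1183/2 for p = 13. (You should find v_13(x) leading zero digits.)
(a_0, …, a_4) = (0, 0, 10, 6, 6)

v_13(1183/2) = 2, so a_0 = ... = a_1 = 0. Factor out: x = 13^2 · u with u = 7/2 a unit in ℤ_13. Expand u iteratively via a_{v+i} = u_i mod 13, u_{i+1} = (u_i − a_{v+i})/13:
  u_0 = 7/2;  a_2 = 10;  u_1 = (u_0 − 10)/13 = -1/2
  u_1 = -1/2;  a_3 = 6;  u_2 = (u_1 − 6)/13 = -1/2
  u_2 = -1/2;  a_4 = 6;  u_3 = (u_2 − 6)/13 = -1/2
Digits: (0, 0, 10, 6, 6).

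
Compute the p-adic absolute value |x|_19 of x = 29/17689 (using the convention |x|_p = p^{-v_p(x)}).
|29/17689|_19 = 361

Step 1 — compute v_19(x) by factoring powers of 19 out of the numerator and denominator: v_19(29/17689) = -2. Step 2 — apply |x|_p = p^{-v_p(x)} = 19^{2} = 361.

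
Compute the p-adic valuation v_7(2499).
v_7(2499) = 2

v_7(n) is the largest exponent k such that 7^k divides n. Factor out: 2499 = 7^2 · 51. (Sign doesn't affect v_p.) So v_7(2499) = 2.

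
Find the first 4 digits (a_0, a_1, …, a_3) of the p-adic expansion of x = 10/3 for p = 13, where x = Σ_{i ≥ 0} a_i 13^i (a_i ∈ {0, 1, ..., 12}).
(a_0, …, a_3) = (12, 8, 8, 8)

v_13(10/3) = 0 (numerator and denominator both coprime to 13), so x ∈ ℤ_13^×. Compute digits iteratively via a_i = x_i mod 13, x_{i+1} = (x_i − a_i)/13, with x_0 = x:
  x_0 = 10/3;  a_0 = 12;  x_1 = (x_0 − 12)/13 = -2/3
  x_1 = -2/3;  a_1 = 8;  x_2 = (x_1 − 8)/13 = -2/3
  x_2 = -2/3;  a_2 = 8;  x_3 = (x_2 − 8)/13 = -2/3
  x_3 = -2/3;  a_3 = 8;  x_4 = (x_3 − 8)/13 = -2/3
Digits: (12, 8, 8, 8).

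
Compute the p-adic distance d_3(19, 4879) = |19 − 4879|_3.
d_3(19, 4879) = 1/243

Step 1 — x − y = 19 − 4879 = -4860. Step 2 — v_3(-4860) = 5 (factor: -4860 = −(3^5 · 20); the sign does not affect v_p). Step 3 — |x − y|_3 = 3^{-5} = 1/243.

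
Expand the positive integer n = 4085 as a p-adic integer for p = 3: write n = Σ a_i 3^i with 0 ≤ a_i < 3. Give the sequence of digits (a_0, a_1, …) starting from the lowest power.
(a_0, a_1, …) = (2, 2, 0, 1, 2, 1, 2, 1)

Repeated division by 3 gives the digits low-to-high: 4085 = 2 + 2·3^1 + 1·3^3 + 2·3^4 + 1·3^5 + 2·3^6 + 1·3^7. Digit sequence: (2, 2, 0, 1, 2, 1, 2, 1).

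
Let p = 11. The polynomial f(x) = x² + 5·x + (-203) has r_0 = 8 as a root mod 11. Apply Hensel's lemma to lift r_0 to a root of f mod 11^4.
r_3 = 12856 (mod 14641)

Hensel: r_{i+1} = r_i − f(r_i)·(f′(r_i))^{-1} mod 11^{i+2}, f′(x) = 2x + 5. Iterate:
  r_0 = 8 (mod 11)
  r_1 = 30 (mod 121)
  r_2 = 877 (mod 1331)
  r_3 = 12856 (mod 14641)
Final: r = 12856 satisfies f(r) ≡ 0 mod 11^4.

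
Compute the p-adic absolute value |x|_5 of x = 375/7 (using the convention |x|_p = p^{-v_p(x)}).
|375/7|_5 = 1/125

Step 1 — compute v_5(x) by factoring powers of 5 out of the numerator and denominator: v_5(375/7) = 3. Step 2 — apply |x|_p = p^{-v_p(x)} = 5^{-3} = 1/125.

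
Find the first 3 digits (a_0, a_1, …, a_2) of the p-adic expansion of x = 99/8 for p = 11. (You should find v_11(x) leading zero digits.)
(a_0, …, a_2) = (0, 8, 9)

v_11(99/8) = 1, so a_0 = ... = a_0 = 0. Factor out: x = 11^1 · u with u = 9/8 a unit in ℤ_11. Expand u iteratively via a_{v+i} = u_i mod 11, u_{i+1} = (u_i − a_{v+i})/11:
  u_0 = 9/8;  a_1 = 8;  u_1 = (u_0 − 8)/11 = -5/8
  u_1 = -5/8;  a_2 = 9;  u_2 = (u_1 − 9)/11 = -7/8
Digits: (0, 8, 9).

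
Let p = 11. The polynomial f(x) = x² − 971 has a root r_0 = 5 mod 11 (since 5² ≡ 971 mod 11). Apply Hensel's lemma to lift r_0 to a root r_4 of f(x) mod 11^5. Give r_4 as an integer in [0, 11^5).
r_4 = 118244 (mod 161051)

Hensel's recurrence: r_{i+1} = r_i − f(r_i)·(f′(r_i))^{-1} mod 11^{i+2}, with f′(x) = 2x. Iterate:
  r_0 = 5 (mod 11)
  r_1 = 27 (mod 121)
  r_2 = 1116 (mod 1331)
  r_3 = 1116 (mod 14641)
  r_4 = 118244 (mod 161051)
Final: r_4 = 118244, and one checks f(r_4) ≡ 0 mod 11^5.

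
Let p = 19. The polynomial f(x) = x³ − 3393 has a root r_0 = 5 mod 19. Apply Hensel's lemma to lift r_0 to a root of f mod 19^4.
r_3 = 28144 (mod 130321)

Hensel: r_{i+1} = r_i − f(r_i)/f′(r_i) mod 19^{i+2}, where f′(x) = 3x². Iterate:
  r_0 = 5 (mod 19)
  r_1 = 347 (mod 361)
  r_2 = 708 (mod 6859)
  r_3 = 28144 (mod 130321)
Final: r = 28144 with f(r) ≡ 0 mod 19^4.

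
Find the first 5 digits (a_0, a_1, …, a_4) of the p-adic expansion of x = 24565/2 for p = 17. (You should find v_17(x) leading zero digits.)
(a_0, …, a_4) = (0, 0, 0, 11, 8)

v_17(24565/2) = 3, so a_0 = ... = a_2 = 0. Factor out: x = 17^3 · u with u = 5/2 a unit in ℤ_17. Expand u iteratively via a_{v+i} = u_i mod 17, u_{i+1} = (u_i − a_{v+i})/17:
  u_0 = 5/2;  a_3 = 11;  u_1 = (u_0 − 11)/17 = -1/2
  u_1 = -1/2;  a_4 = 8;  u_2 = (u_1 − 8)/17 = -1/2
Digits: (0, 0, 0, 11, 8).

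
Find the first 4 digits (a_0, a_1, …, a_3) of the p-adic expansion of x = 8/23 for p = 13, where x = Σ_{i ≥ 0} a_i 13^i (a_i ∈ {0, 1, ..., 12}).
(a_0, …, a_3) = (6, 12, 3, 11)

v_13(8/23) = 0 (numerator and denominator both coprime to 13), so x ∈ ℤ_13^×. Compute digits iteratively via a_i = x_i mod 13, x_{i+1} = (x_i − a_i)/13, with x_0 = x:
  x_0 = 8/23;  a_0 = 6;  x_1 = (x_0 − 6)/13 = -10/23
  x_1 = -10/23;  a_1 = 12;  x_2 = (x_1 − 12)/13 = -22/23
  x_2 = -22/23;  a_2 = 3;  x_3 = (x_2 − 3)/13 = -7/23
  x_3 = -7/23;  a_3 = 11;  x_4 = (x_3 − 11)/13 = -20/23
Digits: (6, 12, 3, 11).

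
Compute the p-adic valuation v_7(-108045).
v_7(-108045) = 4

v_7(n) is the largest exponent k such that 7^k divides n. Factor out: -108045 = -7^4 · 45. (Sign doesn't affect v_p.) So v_7(-108045) = 4.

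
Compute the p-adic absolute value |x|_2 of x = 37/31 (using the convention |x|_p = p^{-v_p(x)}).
|37/31|_2 = 1

Step 1 — compute v_2(x) by factoring powers of 2 out of the numerator and denominator: v_2(37/31) = 0. Step 2 — apply |x|_p = p^{-v_p(x)} = 2^{0} = 1.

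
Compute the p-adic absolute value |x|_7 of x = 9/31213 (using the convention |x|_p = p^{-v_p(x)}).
|9/31213|_7 = 2401

Step 1 — compute v_7(x) by factoring powers of 7 out of the numerator and denominator: v_7(9/31213) = -4. Step 2 — apply |x|_p = p^{-v_p(x)} = 7^{4} = 2401.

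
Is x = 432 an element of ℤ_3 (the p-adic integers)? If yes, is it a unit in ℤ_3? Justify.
x ∈ ℤ_3 but not a unit; v_3(x) = 3 > 0

ℤ_3 = {x ∈ ℚ_3 : v_3(x) ≥ 0} and ℤ_3^× = {x ∈ ℤ_3 : v_3(x) = 0}. Here v_3(432) = v_3(num) − v_3(den) = 3; compare against these criteria.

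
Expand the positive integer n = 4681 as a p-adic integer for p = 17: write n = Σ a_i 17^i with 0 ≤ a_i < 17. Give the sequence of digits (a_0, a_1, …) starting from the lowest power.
(a_0, a_1, …) = (6, 3, 16)

Repeated division by 17 gives the digits low-to-high: 4681 = 6 + 3·17^1 + 16·17^2. Digit sequence: (6, 3, 16).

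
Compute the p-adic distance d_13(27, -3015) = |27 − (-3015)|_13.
d_13(27, -3015) = 1/169

Step 1 — x − y = 27 − (-3015) = 3042. Step 2 — v_13(3042) = 2 (factor: 3042 = (13^2 · 18); the sign does not affect v_p). Step 3 — |x − y|_13 = 13^{-2} = 1/169.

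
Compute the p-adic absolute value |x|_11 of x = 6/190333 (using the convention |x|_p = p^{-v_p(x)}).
|6/190333|_11 = 14641

Step 1 — compute v_11(x) by factoring powers of 11 out of the numerator and denominator: v_11(6/190333) = -4. Step 2 — apply |x|_p = p^{-v_p(x)} = 11^{4} = 14641.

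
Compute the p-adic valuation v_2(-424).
v_2(-424) = 3

v_2(n) is the largest exponent k such that 2^k divides n. Factor out: -424 = -2^3 · 53. (Sign doesn't affect v_p.) So v_2(-424) = 3.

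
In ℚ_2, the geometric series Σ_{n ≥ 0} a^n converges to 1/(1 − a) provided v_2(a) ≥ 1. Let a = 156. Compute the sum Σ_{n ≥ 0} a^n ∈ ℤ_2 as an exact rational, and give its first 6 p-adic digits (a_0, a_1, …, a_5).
Σ a^n = 1/(1 − a) = -1/155;  first 6 digits = (1, 0, 1, 1, 0, 1)

v_2(a) = 2 ≥ 1, so the series converges in ℤ_2 to 1/(1 − a) = 1/(1 − 156) = -1/155. Expand this rational in ℤ_2: compute digits iteratively via d_i = x_i mod 2, x_{i+1} = (x_i − d_i)/2. The first 6 digits are (1, 0, 1, 1, 0, 1).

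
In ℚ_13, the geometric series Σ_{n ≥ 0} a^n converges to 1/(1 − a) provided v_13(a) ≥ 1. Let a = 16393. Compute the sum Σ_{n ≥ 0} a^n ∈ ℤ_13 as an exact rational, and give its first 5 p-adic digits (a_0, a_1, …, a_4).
Σ a^n = 1/(1 − a) = -1/16392;  first 5 digits = (1, 0, 6, 7, 10)

v_13(a) = 2 ≥ 1, so the series converges in ℤ_13 to 1/(1 − a) = 1/(1 − 16393) = -1/16392. Expand this rational in ℤ_13: compute digits iteratively via d_i = x_i mod 13, x_{i+1} = (x_i − d_i)/13. The first 5 digits are (1, 0, 6, 7, 10).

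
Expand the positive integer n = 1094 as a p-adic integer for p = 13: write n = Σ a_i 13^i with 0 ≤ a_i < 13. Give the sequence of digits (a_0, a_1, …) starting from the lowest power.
(a_0, a_1, …) = (2, 6, 6)

Repeated division by 13 gives the digits low-to-high: 1094 = 2 + 6·13^1 + 6·13^2. Digit sequence: (2, 6, 6).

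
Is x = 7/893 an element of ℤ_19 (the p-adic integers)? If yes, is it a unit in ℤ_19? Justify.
x ∉ ℤ_19 (v_19(x) = -1 < 0)

ℤ_19 = {x ∈ ℚ_19 : v_19(x) ≥ 0} and ℤ_19^× = {x ∈ ℤ_19 : v_19(x) = 0}. Here v_19(7/893) = v_19(num) − v_19(den) = -1; compare against these criteria.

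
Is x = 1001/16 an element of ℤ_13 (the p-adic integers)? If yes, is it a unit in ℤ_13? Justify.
x ∈ ℤ_13 but not a unit; v_13(x) = 1 > 0

ℤ_13 = {x ∈ ℚ_13 : v_13(x) ≥ 0} and ℤ_13^× = {x ∈ ℤ_13 : v_13(x) = 0}. Here v_13(1001/16) = v_13(num) − v_13(den) = 1; compare against these criteria.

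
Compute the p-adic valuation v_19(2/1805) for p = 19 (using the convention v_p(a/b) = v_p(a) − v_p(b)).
v_19(2/1805) = -2

Factor powers of 19 from the numerator and denominator of the reduced fraction: 2 = 19^0 · 2 and 1805 = 19^2 · 5. Apply v_p(a/b) = v_p(a) − v_p(b): v_19(2/1805) = 0 − 2 = -2.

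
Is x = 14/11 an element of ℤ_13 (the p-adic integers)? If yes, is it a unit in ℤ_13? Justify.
x ∈ ℤ_13^× (unit); v_13(x) = 0

ℤ_13 = {x ∈ ℚ_13 : v_13(x) ≥ 0} and ℤ_13^× = {x ∈ ℤ_13 : v_13(x) = 0}. Here v_13(14/11) = v_13(num) − v_13(den) = 0; compare against these criteria.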